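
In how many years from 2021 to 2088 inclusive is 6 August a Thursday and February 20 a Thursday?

Check each year's weekday for 6 August and February 20:
  2021: Fri/Sat  2022: Sat/Sun  2023: Sun/Mon  2024: Tue/Tue  2025: Wed/Thu  2026: Thu/Fri  2027: Fri/Sat  2028: Sun/Sun  2029: Mon/Tue  2030: Tue/Wed  2031: Wed/Thu  2032: Fri/Fri  2033: Sat/Sun  2034: Sun/Mon  …(40 more)…  2075: Tue/Wed  2076: Thu/Thu ✓  2077: Fri/Sat  2078: Sat/Sun  2079: Sun/Mon  2080: Tue/Tue  2081: Wed/Thu  2082: Thu/Fri  2083: Fri/Sat  2084: Sun/Sun  2085: Mon/Tue  2086: Tue/Wed  2087: Wed/Thu  2088: Fri/Fri
Both conditions hold in: 2048, 2076 — 2.

2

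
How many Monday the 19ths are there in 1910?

Check the 19th of each month of 1910: Jan 19: Wed, Feb 19: Sat, Mar 19: Sat, Apr 19: Tue, May 19: Thu, Jun 19: Sun, Jul 19: Tue, Aug 19: Fri, Sep 19: Mon, Oct 19: Wed, Nov 19: Sat, Dec 19: Mon.
Monday occurs in September, December — 2 months.

2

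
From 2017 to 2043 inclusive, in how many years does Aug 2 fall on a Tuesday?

3

Track Aug 2's weekday year by year (advancing +1, or +2 across a Feb 29):
  2017: Wed  2018: Thu (+1)  2019: Fri (+1)  2020: Sun (+2)  2021: Mon (+1)
  2022: Tue (+1) ✓  2023: Wed (+1)  2024: Fri (+2)  2025: Sat (+1)  2026: Sun (+1)
  2027: Mon (+1)  2028: Wed (+2)  2029: Thu (+1)  2030: Fri (+1)  2031: Sat (+1)
  2032: Mon (+2)  2033: Tue (+1) ✓  2034: Wed (+1)  2035: Thu (+1)  2036: Sat (+2)
  2037: Sun (+1)  2038: Mon (+1)  2039: Tue (+1) ✓  2040: Thu (+2)  2041: Fri (+1)
  2042: Sat (+1)  2043: Sun (+1)
Tuesday years: 2022, 2033, 2039 — 3 in total.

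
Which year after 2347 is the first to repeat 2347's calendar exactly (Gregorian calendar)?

Two years share a calendar iff Jan 1 falls on the same weekday and both are leap or both are common. 2347: Jan 1 is Wednesday, common year.
2348: Jan 1 Thursday, leap
2349: Jan 1 Saturday, common
2350: Jan 1 Sunday, common
2351: Jan 1 Monday, common
2352: Jan 1 Tuesday, leap
2353: Jan 1 Thursday, common
2354: Jan 1 Friday, common
2355: Jan 1 Saturday, common
2356: Jan 1 Sunday, leap
2357: Jan 1 Tuesday, common
2358: Jan 1 Wednesday, common
2358 matches on both conditions.

2358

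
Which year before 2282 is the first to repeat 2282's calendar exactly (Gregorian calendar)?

2271

Two years share a calendar iff Jan 1 falls on the same weekday and both are leap or both are common. 2282: Jan 1 is Sunday, common year.
2281: Jan 1 Saturday, common
2280: Jan 1 Thursday, leap
2279: Jan 1 Wednesday, common
2278: Jan 1 Tuesday, common
2277: Jan 1 Monday, common
2276: Jan 1 Saturday, leap
2275: Jan 1 Friday, common
2274: Jan 1 Thursday, common
2273: Jan 1 Wednesday, common
2272: Jan 1 Monday, leap
2271: Jan 1 Sunday, common
2271 matches on both conditions.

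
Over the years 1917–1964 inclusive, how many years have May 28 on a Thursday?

Track May 28's weekday year by year (advancing +1, or +2 across a Feb 29):
  1917: Mon  1918: Tue (+1)  1919: Wed (+1)  1920: Fri (+2)  1921: Sat (+1)
  1922: Sun (+1)  1923: Mon (+1)  1924: Wed (+2)  1925: Thu (+1) ✓  1926: Fri (+1)
  1927: Sat (+1)  1928: Mon (+2)  1929: Tue (+1)  1930: Wed (+1)  … (20 more years) …
  1951: Mon (+1)  1952: Wed (+2)  1953: Thu (+1) ✓  1954: Fri (+1)  1955: Sat (+1)
  1956: Mon (+2)  1957: Tue (+1)  1958: Wed (+1)  1959: Thu (+1) ✓  1960: Sat (+2)
  1961: Sun (+1)  1962: Mon (+1)  1963: Tue (+1)  1964: Thu (+2) ✓
Thursday years: 1925, 1931, 1936, 1942, 1953, 1959, 1964 — 7 in total.

7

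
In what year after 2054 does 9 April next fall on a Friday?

2055

From one year to the next, a fixed date's weekday advances by 1, or by 2 when a Feb 29 lies between the two dates.
2054: April 9 is Thursday.
2055: Friday (+1)
9 April falls on a Friday in 2055.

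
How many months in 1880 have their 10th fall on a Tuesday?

Check the 10th of each month of 1880: Jan 10: Sat, Feb 10: Tue, Mar 10: Wed, Apr 10: Sat, May 10: Mon, Jun 10: Thu, Jul 10: Sat, Aug 10: Tue, Sep 10: Fri, Oct 10: Sun, Nov 10: Wed, Dec 10: Fri.
Tuesday occurs in February, August — 2 months.

2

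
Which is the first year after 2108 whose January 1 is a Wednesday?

2110

Jan 1 advances by 2 weekdays after a leap year and by 1 after a common year.
2108: Jan 1 is Sunday (leap).
2109: Tuesday
2110: Wednesday
2110 begins on a Wednesday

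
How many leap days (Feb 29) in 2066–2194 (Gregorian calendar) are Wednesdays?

Leap years in 2066–2194: 31 of them.
Feb 29 weekday advances by 5 (mod 7) from one leap year to the next four years later (or differs when a century non-leap intervenes).
Leap-day weekdays: 2068:Wed✓ 2072:Mon 2076:Sat 2080:Thu 2084:Tue 2088:Sun 2092:Fri 2096:Wed✓ 2104:Fri 2108:Wed✓ 2112:Mon 2116:Sat 2120:Thu …(5 more)… 2144:Sat 2148:Thu 2152:Tue 2156:Sun 2160:Fri 2164:Wed✓ 2168:Mon 2172:Sat 2176:Thu 2180:Tue 2184:Sun 2188:Fri 2192:Wed✓
Wednesday: 2068, 2096, 2108, 2136, 2164, 2192 → 6.

6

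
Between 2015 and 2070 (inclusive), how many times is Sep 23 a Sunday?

Track Sep 23's weekday year by year (advancing +1, or +2 across a Feb 29):
  2015: Wed  2016: Fri (+2)  2017: Sat (+1)  2018: Sun (+1) ✓  2019: Mon (+1)
  2020: Wed (+2)  2021: Thu (+1)  2022: Fri (+1)  2023: Sat (+1)  2024: Mon (+2)
  2025: Tue (+1)  2026: Wed (+1)  2027: Thu (+1)  2028: Sat (+2)  … (28 more years) …
  2057: Sun (+1) ✓  2058: Mon (+1)  2059: Tue (+1)  2060: Thu (+2)  2061: Fri (+1)
  2062: Sat (+1)  2063: Sun (+1) ✓  2064: Tue (+2)  2065: Wed (+1)  2066: Thu (+1)
  2067: Fri (+1)  2068: Sun (+2) ✓  2069: Mon (+1)  2070: Tue (+1)
Sunday years: 2018, 2029, 2035, 2040, 2046, 2057, 2063, 2068 — 8 in total.

8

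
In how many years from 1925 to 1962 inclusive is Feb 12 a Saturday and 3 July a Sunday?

Check each year's weekday for Feb 12 and 3 July:
  1925: Thu/Fri  1926: Fri/Sat  1927: Sat/Sun ✓  1928: Sun/Tue  1929: Tue/Wed  1930: Wed/Thu  1931: Thu/Fri  1932: Fri/Sun  1933: Sun/Mon  1934: Mon/Tue  1935: Tue/Wed  1936: Wed/Fri  1937: Fri/Sat  1938: Sat/Sun ✓  …(10 more)…  1949: Sat/Sun ✓  1950: Sun/Mon  1951: Mon/Tue  1952: Tue/Thu  1953: Thu/Fri  1954: Fri/Sat  1955: Sat/Sun ✓  1956: Sun/Tue  1957: Tue/Wed  1958: Wed/Thu  1959: Thu/Fri  1960: Fri/Sun  1961: Sun/Mon  1962: Mon/Tue
Both conditions hold in: 1927, 1938, 1949, 1955 — 4.

4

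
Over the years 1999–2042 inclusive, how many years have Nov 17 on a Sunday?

Track Nov 17's weekday year by year (advancing +1, or +2 across a Feb 29):
  1999: Wed  2000: Fri (+2)  2001: Sat (+1)  2002: Sun (+1) ✓  2003: Mon (+1)
  2004: Wed (+2)  2005: Thu (+1)  2006: Fri (+1)  2007: Sat (+1)  2008: Mon (+2)
  2009: Tue (+1)  2010: Wed (+1)  2011: Thu (+1)  2012: Sat (+2)  … (16 more years) …
  2029: Sat (+1)  2030: Sun (+1) ✓  2031: Mon (+1)  2032: Wed (+2)  2033: Thu (+1)
  2034: Fri (+1)  2035: Sat (+1)  2036: Mon (+2)  2037: Tue (+1)  2038: Wed (+1)
  2039: Thu (+1)  2040: Sat (+2)  2041: Sun (+1) ✓  2042: Mon (+1)
Sunday years: 2002, 2013, 2019, 2024, 2030, 2041 — 6 in total.

6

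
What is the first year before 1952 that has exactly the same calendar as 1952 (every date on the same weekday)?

1924

Two years share a calendar iff Jan 1 falls on the same weekday and both are leap or both are common. 1952: Jan 1 is Tuesday, leap year.
1951: Jan 1 Monday, common
1950: Jan 1 Sunday, common
1949: Jan 1 Saturday, common
1948: Jan 1 Thursday, leap
1947: Jan 1 Wednesday, common
1946: Jan 1 Tuesday, common
1945: Jan 1 Monday, common
1944: Jan 1 Saturday, leap
1943: Jan 1 Friday, common
1942: Jan 1 Thursday, common
1941: Jan 1 Wednesday, common
1940: Jan 1 Monday, leap
1939: Jan 1 Sunday, common
1938: Jan 1 Saturday, common
1937: Jan 1 Friday, common
1936: Jan 1 Wednesday, leap
1935: Jan 1 Tuesday, common
1934: Jan 1 Monday, common
1933: Jan 1 Sunday, common
1932: Jan 1 Friday, leap
1931: Jan 1 Thursday, common
1930: Jan 1 Wednesday, common
1929: Jan 1 Tuesday, common
1928: Jan 1 Sunday, leap
1927: Jan 1 Saturday, common
1926: Jan 1 Friday, common
1925: Jan 1 Thursday, common
1924: Jan 1 Tuesday, leap
1924 matches on both conditions.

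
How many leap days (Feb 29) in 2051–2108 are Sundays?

2

Leap years in 2051–2108: 14 of them.
Feb 29 weekday advances by 5 (mod 7) from one leap year to the next four years later (or differs when a century non-leap intervenes).
Leap-day weekdays: 2052:Thu 2056:Tue 2060:Sun✓ 2064:Fri 2068:Wed 2072:Mon 2076:Sat 2080:Thu 2084:Tue 2088:Sun✓ 2092:Fri 2096:Wed 2104:Fri 2108:Wed
Sunday: 2060, 2088 → 2.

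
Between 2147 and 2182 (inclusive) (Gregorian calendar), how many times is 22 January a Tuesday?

Track 22 January's weekday year by year (advancing +1, or +2 across a Feb 29):
  2147: Sun  2148: Mon (+1)  2149: Wed (+2)  2150: Thu (+1)  2151: Fri (+1)
  2152: Sat (+1)  2153: Mon (+2)  2154: Tue (+1) ✓  2155: Wed (+1)  2156: Thu (+1)
  2157: Sat (+2)  2158: Sun (+1)  2159: Mon (+1)  2160: Tue (+1) ✓  … (8 more years) …
  2169: Sun (+2)  2170: Mon (+1)  2171: Tue (+1) ✓  2172: Wed (+1)  2173: Fri (+2)
  2174: Sat (+1)  2175: Sun (+1)  2176: Mon (+1)  2177: Wed (+2)  2178: Thu (+1)
  2179: Fri (+1)  2180: Sat (+1)  2181: Mon (+2)  2182: Tue (+1) ✓
Tuesday years: 2154, 2160, 2165, 2171, 2182 — 5 in total.

5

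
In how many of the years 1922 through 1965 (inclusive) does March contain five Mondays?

March has 31 days; it has five Mondays when Monday falls among the first (month-length − 28) days — i.e. when March 1 is one of Monday/Sunday/Saturday.
March 1 by year: 1922:Wed 1923:Thu 1924:Sat✓ 1925:Sun✓ 1926:Mon✓ 1927:Tue 1928:Thu 1929:Fri 1930:Sat✓ 1931:Sun✓ 1932:Tue 1933:Wed 1934:Thu 1935:Fri 1936:Sun✓ …(14 more)… 1951:Thu 1952:Sat✓ 1953:Sun✓ 1954:Mon✓ 1955:Tue 1956:Thu 1957:Fri 1958:Sat✓ 1959:Sun✓ 1960:Tue 1961:Wed 1962:Thu 1963:Fri 1964:Sun✓ 1965:Mon✓
Years with five Mondays: 1924, 1925, 1926, 1930, 1931, 1936, 1937, 1941, 1942, 1943, 1947, 1948, 1952, 1953, 1954, 1958, 1959, 1964, 1965 → 19.

19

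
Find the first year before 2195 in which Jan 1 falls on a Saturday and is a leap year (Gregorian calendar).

2180

Jan 1 advances by 2 weekdays after a leap year and by 1 after a common year.
2195: Jan 1 is Thursday.
2194: Wednesday
2193: Tuesday
2192: Sunday (leap)
2191: Saturday
2190: Friday
2189: Thursday
2188: Tuesday (leap)
2187: Monday
2186: Sunday
2185: Saturday
2184: Thursday (leap)
2183: Wednesday
2182: Tuesday
2181: Monday
2180: Saturday (leap)
2180 begins on a Saturday and is a leap year.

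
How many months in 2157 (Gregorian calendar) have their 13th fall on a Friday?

Check the 13th of each month of 2157: Jan 13: Thu, Feb 13: Sun, Mar 13: Sun, Apr 13: Wed, May 13: Fri, Jun 13: Mon, Jul 13: Wed, Aug 13: Sat, Sep 13: Tue, Oct 13: Thu, Nov 13: Sun, Dec 13: Tue.
Friday occurs in May — 1 month.

1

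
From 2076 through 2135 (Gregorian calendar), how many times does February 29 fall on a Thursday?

Leap years in 2076–2135: 14 of them.
Feb 29 weekday advances by 5 (mod 7) from one leap year to the next four years later (or differs when a century non-leap intervenes).
Leap-day weekdays: 2076:Sat 2080:Thu✓ 2084:Tue 2088:Sun 2092:Fri 2096:Wed 2104:Fri 2108:Wed 2112:Mon 2116:Sat 2120:Thu✓ 2124:Tue 2128:Sun 2132:Fri
Thursday: 2080, 2120 → 2.

2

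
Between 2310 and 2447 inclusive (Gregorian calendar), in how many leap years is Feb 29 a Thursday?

Leap years in 2310–2447: 34 of them.
Feb 29 weekday advances by 5 (mod 7) from one leap year to the next four years later (or differs when a century non-leap intervenes).
Leap-day weekdays: 2312:Thu✓ 2316:Tue 2320:Sun 2324:Fri 2328:Wed 2332:Mon 2336:Sat 2340:Thu✓ 2344:Tue 2348:Sun 2352:Fri 2356:Wed 2360:Mon …(8 more)… 2396:Thu✓ 2400:Tue 2404:Sun 2408:Fri 2412:Wed 2416:Mon 2420:Sat 2424:Thu✓ 2428:Tue 2432:Sun 2436:Fri 2440:Wed 2444:Mon
Thursday: 2312, 2340, 2368, 2396, 2424 → 5.

5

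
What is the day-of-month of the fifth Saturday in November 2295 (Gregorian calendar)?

November 1, 2295 is a Friday, so the first Saturday is the 2nd.
The fifth Saturday is 2 + 28 = 30.

30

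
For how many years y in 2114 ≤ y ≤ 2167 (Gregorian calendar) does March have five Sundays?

24

March has 31 days; it has five Sundays when Sunday falls among the first (month-length − 28) days — i.e. when March 1 is one of Sunday/Saturday/Friday.
March 1 by year: 2114:Thu 2115:Fri✓ 2116:Sun✓ 2117:Mon 2118:Tue 2119:Wed 2120:Fri✓ 2121:Sat✓ 2122:Sun✓ 2123:Mon 2124:Wed 2125:Thu 2126:Fri✓ 2127:Sat✓ 2128:Mon …(24 more)… 2153:Thu 2154:Fri✓ 2155:Sat✓ 2156:Mon 2157:Tue 2158:Wed 2159:Thu 2160:Sat✓ 2161:Sun✓ 2162:Mon 2163:Tue 2164:Thu 2165:Fri✓ 2166:Sat✓ 2167:Sun✓
Years with five Sundays: 2115, 2116, 2120, 2121, 2122, 2126, 2127, 2132, 2133, 2137, 2138, 2139, 2143, 2144, 2148, 2149, 2150, 2154, 2155, 2160, 2161, 2165, 2166, 2167 → 24.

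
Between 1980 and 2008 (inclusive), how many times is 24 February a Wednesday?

Track 24 February's weekday year by year (advancing +1, or +2 across a Feb 29):
  1980: Sun  1981: Tue (+2)  1982: Wed (+1) ✓  1983: Thu (+1)  1984: Fri (+1)
  1985: Sun (+2)  1986: Mon (+1)  1987: Tue (+1)  1988: Wed (+1) ✓  1989: Fri (+2)
  1990: Sat (+1)  1991: Sun (+1)  1992: Mon (+1)  1993: Wed (+2) ✓  1994: Thu (+1)
  1995: Fri (+1)  1996: Sat (+1)  1997: Mon (+2)  1998: Tue (+1)  1999: Wed (+1) ✓
  2000: Thu (+1)  2001: Sat (+2)  2002: Sun (+1)  2003: Mon (+1)  2004: Tue (+1)
  2005: Thu (+2)  2006: Fri (+1)  2007: Sat (+1)  2008: Sun (+1)
Wednesday years: 1982, 1988, 1993, 1999 — 4 in total.

4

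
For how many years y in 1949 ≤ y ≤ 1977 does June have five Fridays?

June has 30 days; it has five Fridays when Friday falls among the first (month-length − 28) days — i.e. when June 1 is one of Friday/Thursday.
June 1 by year: 1949:Wed 1950:Thu✓ 1951:Fri✓ 1952:Sun 1953:Mon 1954:Tue 1955:Wed 1956:Fri✓ 1957:Sat 1958:Sun 1959:Mon 1960:Wed 1961:Thu✓ 1962:Fri✓ 1963:Sat 1964:Mon 1965:Tue 1966:Wed 1967:Thu✓ 1968:Sat 1969:Sun 1970:Mon 1971:Tue 1972:Thu✓ 1973:Fri✓ 1974:Sat 1975:Sun 1976:Tue 1977:Wed
Years with five Fridays: 1950, 1951, 1956, 1961, 1962, 1967, 1972, 1973 → 8.

8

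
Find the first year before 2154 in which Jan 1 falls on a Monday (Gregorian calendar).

Jan 1 advances by 2 weekdays after a leap year and by 1 after a common year.
2154: Jan 1 is Tuesday.
2153: Monday
2153 begins on a Monday

2153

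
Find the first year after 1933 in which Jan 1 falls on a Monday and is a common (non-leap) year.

1934

Jan 1 advances by 2 weekdays after a leap year and by 1 after a common year.
1933: Jan 1 is Sunday.
1934: Monday
1934 begins on a Monday and is a common year.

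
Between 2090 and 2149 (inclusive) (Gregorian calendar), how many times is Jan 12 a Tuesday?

Track Jan 12's weekday year by year (advancing +1, or +2 across a Feb 29):
  2090: Thu  2091: Fri (+1)  2092: Sat (+1)  2093: Mon (+2)  2094: Tue (+1) ✓
  2095: Wed (+1)  2096: Thu (+1)  2097: Sat (+2)  2098: Sun (+1)  2099: Mon (+1)
  2100: Tue (+1) ✓  2101: Wed (+1)  2102: Thu (+1)  2103: Fri (+1)  … (32 more years) …
  2136: Thu (+1)  2137: Sat (+2)  2138: Sun (+1)  2139: Mon (+1)  2140: Tue (+1) ✓
  2141: Thu (+2)  2142: Fri (+1)  2143: Sat (+1)  2144: Sun (+1)  2145: Tue (+2) ✓
  2146: Wed (+1)  2147: Thu (+1)  2148: Fri (+1)  2149: Sun (+2)
Tuesday years: 2094, 2100, 2106, 2112, 2117, 2123, 2134, 2140, 2145 — 9 in total.

9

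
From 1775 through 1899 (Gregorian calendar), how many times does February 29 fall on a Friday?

4

Leap years in 1775–1899: 30 of them.
Feb 29 weekday advances by 5 (mod 7) from one leap year to the next four years later (or differs when a century non-leap intervenes).
Leap-day weekdays: 1776:Thu 1780:Tue 1784:Sun 1788:Fri✓ 1792:Wed 1796:Mon 1804:Wed 1808:Mon 1812:Sat 1816:Thu 1820:Tue 1824:Sun 1828:Fri✓ …(4 more)… 1848:Tue 1852:Sun 1856:Fri✓ 1860:Wed 1864:Mon 1868:Sat 1872:Thu 1876:Tue 1880:Sun 1884:Fri✓ 1888:Wed 1892:Mon 1896:Sat
Friday: 1788, 1828, 1856, 1884 → 4.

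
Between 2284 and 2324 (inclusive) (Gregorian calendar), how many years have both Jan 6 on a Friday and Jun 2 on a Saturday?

1

Check each year's weekday for Jan 6 and Jun 2:
  2284: Sun/Mon  2285: Tue/Tue  2286: Wed/Wed  2287: Thu/Thu  2288: Fri/Sat ✓  2289: Sun/Sun  2290: Mon/Mon  2291: Tue/Tue  2292: Wed/Thu  2293: Fri/Fri  2294: Sat/Sat  2295: Sun/Sun  2296: Mon/Tue  2297: Wed/Wed  …(13 more)…  2311: Fri/Fri  2312: Sat/Sun  2313: Mon/Mon  2314: Tue/Tue  2315: Wed/Wed  2316: Thu/Fri  2317: Sat/Sat  2318: Sun/Sun  2319: Mon/Mon  2320: Tue/Wed  2321: Thu/Thu  2322: Fri/Fri  2323: Sat/Sat  2324: Sun/Mon
Both conditions hold in: 2288 — 1.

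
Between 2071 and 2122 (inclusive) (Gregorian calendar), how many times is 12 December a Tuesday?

Track 12 December's weekday year by year (advancing +1, or +2 across a Feb 29):
  2071: Sat  2072: Mon (+2)  2073: Tue (+1) ✓  2074: Wed (+1)  2075: Thu (+1)
  2076: Sat (+2)  2077: Sun (+1)  2078: Mon (+1)  2079: Tue (+1) ✓  2080: Thu (+2)
  2081: Fri (+1)  2082: Sat (+1)  2083: Sun (+1)  2084: Tue (+2) ✓  … (24 more years) …
  2109: Thu (+1)  2110: Fri (+1)  2111: Sat (+1)  2112: Mon (+2)  2113: Tue (+1) ✓
  2114: Wed (+1)  2115: Thu (+1)  2116: Sat (+2)  2117: Sun (+1)  2118: Mon (+1)
  2119: Tue (+1) ✓  2120: Thu (+2)  2121: Fri (+1)  2122: Sat (+1)
Tuesday years: 2073, 2079, 2084, 2090, 2102, 2113, 2119 — 7 in total.

7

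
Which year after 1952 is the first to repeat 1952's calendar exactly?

Two years share a calendar iff Jan 1 falls on the same weekday and both are leap or both are common. 1952: Jan 1 is Tuesday, leap year.
1953: Jan 1 Thursday, common
1954: Jan 1 Friday, common
1955: Jan 1 Saturday, common
1956: Jan 1 Sunday, leap
1957: Jan 1 Tuesday, common
1958: Jan 1 Wednesday, common
1959: Jan 1 Thursday, common
1960: Jan 1 Friday, leap
1961: Jan 1 Sunday, common
1962: Jan 1 Monday, common
1963: Jan 1 Tuesday, common
1964: Jan 1 Wednesday, leap
1965: Jan 1 Friday, common
1966: Jan 1 Saturday, common
1967: Jan 1 Sunday, common
1968: Jan 1 Monday, leap
1969: Jan 1 Wednesday, common
1970: Jan 1 Thursday, common
1971: Jan 1 Friday, common
1972: Jan 1 Saturday, leap
1973: Jan 1 Monday, common
1974: Jan 1 Tuesday, common
1975: Jan 1 Wednesday, common
1976: Jan 1 Thursday, leap
1977: Jan 1 Saturday, common
1978: Jan 1 Sunday, common
1979: Jan 1 Monday, common
1980: Jan 1 Tuesday, leap
1980 matches on both conditions.

1980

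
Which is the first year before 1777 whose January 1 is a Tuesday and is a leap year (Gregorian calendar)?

1760

Jan 1 advances by 2 weekdays after a leap year and by 1 after a common year.
1777: Jan 1 is Wednesday.
1776: Monday (leap)
1775: Sunday
1774: Saturday
1773: Friday
1772: Wednesday (leap)
1771: Tuesday
1770: Monday
1769: Sunday
1768: Friday (leap)
1767: Thursday
1766: Wednesday
1765: Tuesday
1764: Sunday (leap)
1763: Saturday
1762: Friday
1761: Thursday
1760: Tuesday (leap)
1760 begins on a Tuesday and is a leap year.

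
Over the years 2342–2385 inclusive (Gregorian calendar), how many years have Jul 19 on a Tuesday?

6

Track Jul 19's weekday year by year (advancing +1, or +2 across a Feb 29):
  2342: Sun  2343: Mon (+1)  2344: Wed (+2)  2345: Thu (+1)  2346: Fri (+1)
  2347: Sat (+1)  2348: Mon (+2)  2349: Tue (+1) ✓  2350: Wed (+1)  2351: Thu (+1)
  2352: Sat (+2)  2353: Sun (+1)  2354: Mon (+1)  2355: Tue (+1) ✓  … (16 more years) …
  2372: Wed (+2)  2373: Thu (+1)  2374: Fri (+1)  2375: Sat (+1)  2376: Mon (+2)
  2377: Tue (+1) ✓  2378: Wed (+1)  2379: Thu (+1)  2380: Sat (+2)  2381: Sun (+1)
  2382: Mon (+1)  2383: Tue (+1) ✓  2384: Thu (+2)  2385: Fri (+1)
Tuesday years: 2349, 2355, 2360, 2366, 2377, 2383 — 6 in total.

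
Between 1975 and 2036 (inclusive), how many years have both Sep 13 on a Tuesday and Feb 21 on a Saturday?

Check each year's weekday for Sep 13 and Feb 21:
  1975: Sat/Fri  1976: Mon/Sat  1977: Tue/Mon  1978: Wed/Tue  1979: Thu/Wed  1980: Sat/Thu  1981: Sun/Sat  1982: Mon/Sun  1983: Tue/Mon  1984: Thu/Tue  1985: Fri/Thu  1986: Sat/Fri  1987: Sun/Sat  1988: Tue/Sun  …(34 more)…  2023: Wed/Tue  2024: Fri/Wed  2025: Sat/Fri  2026: Sun/Sat  2027: Mon/Sun  2028: Wed/Mon  2029: Thu/Wed  2030: Fri/Thu  2031: Sat/Fri  2032: Mon/Sat  2033: Tue/Mon  2034: Wed/Tue  2035: Thu/Wed  2036: Sat/Thu
Both conditions hold in: no year — 0.

0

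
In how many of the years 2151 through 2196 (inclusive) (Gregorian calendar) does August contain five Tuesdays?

20

August has 31 days; it has five Tuesdays when Tuesday falls among the first (month-length − 28) days — i.e. when August 1 is one of Tuesday/Monday/Sunday.
August 1 by year: 2151:Sun✓ 2152:Tue✓ 2153:Wed 2154:Thu 2155:Fri 2156:Sun✓ 2157:Mon✓ 2158:Tue✓ 2159:Wed 2160:Fri 2161:Sat 2162:Sun✓ 2163:Mon✓ 2164:Wed 2165:Thu …(16 more)… 2182:Thu 2183:Fri 2184:Sun✓ 2185:Mon✓ 2186:Tue✓ 2187:Wed 2188:Fri 2189:Sat 2190:Sun✓ 2191:Mon✓ 2192:Wed 2193:Thu 2194:Fri 2195:Sat 2196:Mon✓
Years with five Tuesdays: 2151, 2152, 2156, 2157, 2158, 2162, 2163, 2168, 2169, 2173, 2174, 2175, 2179, 2180, 2184, 2185, 2186, 2190, 2191, 2196 → 20.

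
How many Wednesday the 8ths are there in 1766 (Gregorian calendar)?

Check the 8th of each month of 1766: Jan 8: Wed, Feb 8: Sat, Mar 8: Sat, Apr 8: Tue, May 8: Thu, Jun 8: Sun, Jul 8: Tue, Aug 8: Fri, Sep 8: Mon, Oct 8: Wed, Nov 8: Sat, Dec 8: Mon.
Wednesday occurs in January, October — 2 months.

2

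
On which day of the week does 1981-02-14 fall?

January 1, 1981 is a Thursday.
February 14 is day 45 of the year, i.e. 44 days after Jan 1.
44 mod 7 = 2, so advance 2 weekdays from Thursday: Saturday.

Saturday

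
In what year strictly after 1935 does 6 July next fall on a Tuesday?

1937

From one year to the next, a fixed date's weekday advances by 1, or by 2 when a Feb 29 lies between the two dates.
1935: July 6 is Saturday.
1936: Monday (+2)
1937: Tuesday (+1)
6 July falls on a Tuesday in 1937.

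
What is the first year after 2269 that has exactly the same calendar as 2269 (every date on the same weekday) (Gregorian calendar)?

Two years share a calendar iff Jan 1 falls on the same weekday and both are leap or both are common. 2269: Jan 1 is Friday, common year.
2270: Jan 1 Saturday, common
2271: Jan 1 Sunday, common
2272: Jan 1 Monday, leap
2273: Jan 1 Wednesday, common
2274: Jan 1 Thursday, common
2275: Jan 1 Friday, common
2275 matches on both conditions.

2275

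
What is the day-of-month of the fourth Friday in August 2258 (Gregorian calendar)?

August 1, 2258 is a Sunday, so the first Friday is the 6th.
The fourth Friday is 6 + 21 = 27.

27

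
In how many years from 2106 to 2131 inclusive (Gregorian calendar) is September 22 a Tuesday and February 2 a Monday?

2

Check each year's weekday for September 22 and February 2:
  2106: Wed/Tue  2107: Thu/Wed  2108: Sat/Thu  2109: Sun/Sat  2110: Mon/Sun  2111: Tue/Mon ✓  2112: Thu/Tue  2113: Fri/Thu  2114: Sat/Fri  2115: Sun/Sat  2116: Tue/Sun  2117: Wed/Tue  2118: Thu/Wed  2119: Fri/Thu  2120: Sun/Fri  2121: Mon/Sun  2122: Tue/Mon ✓  2123: Wed/Tue  2124: Fri/Wed  2125: Sat/Fri  2126: Sun/Sat  2127: Mon/Sun  2128: Wed/Mon  2129: Thu/Wed  2130: Fri/Thu  2131: Sat/Fri
Both conditions hold in: 2111, 2122 — 2.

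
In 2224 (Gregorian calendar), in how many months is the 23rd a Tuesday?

2

Check the 23rd of each month of 2224: Jan 23: Fri, Feb 23: Mon, Mar 23: Tue, Apr 23: Fri, May 23: Sun, Jun 23: Wed, Jul 23: Fri, Aug 23: Mon, Sep 23: Thu, Oct 23: Sat, Nov 23: Tue, Dec 23: Thu.
Tuesday occurs in March, November — 2 months.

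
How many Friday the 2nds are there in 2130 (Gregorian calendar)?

1

Check the 2nd of each month of 2130: Jan 2: Mon, Feb 2: Thu, Mar 2: Thu, Apr 2: Sun, May 2: Tue, Jun 2: Fri, Jul 2: Sun, Aug 2: Wed, Sep 2: Sat, Oct 2: Mon, Nov 2: Thu, Dec 2: Sat.
Friday occurs in June — 1 month.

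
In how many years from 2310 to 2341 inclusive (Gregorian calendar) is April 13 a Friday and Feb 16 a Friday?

3

Check each year's weekday for April 13 and Feb 16:
  2310: Wed/Wed  2311: Thu/Thu  2312: Sat/Fri  2313: Sun/Sun  2314: Mon/Mon  2315: Tue/Tue  2316: Thu/Wed  2317: Fri/Fri ✓  2318: Sat/Sat  2319: Sun/Sun  2320: Tue/Mon  2321: Wed/Wed  2322: Thu/Thu  2323: Fri/Fri ✓  …(4 more)…  2328: Fri/Thu  2329: Sat/Sat  2330: Sun/Sun  2331: Mon/Mon  2332: Wed/Tue  2333: Thu/Thu  2334: Fri/Fri ✓  2335: Sat/Sat  2336: Mon/Sun  2337: Tue/Tue  2338: Wed/Wed  2339: Thu/Thu  2340: Sat/Fri  2341: Sun/Sun
Both conditions hold in: 2317, 2323, 2334 — 3.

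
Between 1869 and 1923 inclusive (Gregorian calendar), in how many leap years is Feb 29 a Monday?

2

Leap years in 1869–1923: 12 of them.
Feb 29 weekday advances by 5 (mod 7) from one leap year to the next four years later (or differs when a century non-leap intervenes).
Leap-day weekdays: 1872:Thu 1876:Tue 1880:Sun 1884:Fri 1888:Wed 1892:Mon✓ 1896:Sat 1904:Mon✓ 1908:Sat 1912:Thu 1916:Tue 1920:Sun
Monday: 1892, 1904 → 2.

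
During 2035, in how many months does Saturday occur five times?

A month of length L has five Saturdays iff its first Saturday is on day ≤ L−28 (so day 1–3 in a 31-day month, 1–2 in a 30-day month, day 1 in a leap February).
Checking each month of 2035: Jan starts Mon (31d); Feb starts Thu (28d); Mar starts Thu (31d) ✓; Apr starts Sun (30d); May starts Tue (31d); Jun starts Fri (30d) ✓; Jul starts Sun (31d); Aug starts Wed (31d); Sep starts Sat (30d) ✓; Oct starts Mon (31d); Nov starts Thu (30d); Dec starts Sat (31d) ✓.
Five-Saturday months: March, June, September, December → 4.

4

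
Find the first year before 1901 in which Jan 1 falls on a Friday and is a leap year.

1892

Jan 1 advances by 2 weekdays after a leap year and by 1 after a common year.
1901: Jan 1 is Tuesday.
1900: Monday
1899: Sunday
1898: Saturday
1897: Friday
1896: Wednesday (leap)
1895: Tuesday
1894: Monday
1893: Sunday
1892: Friday (leap)
1892 begins on a Friday and is a leap year.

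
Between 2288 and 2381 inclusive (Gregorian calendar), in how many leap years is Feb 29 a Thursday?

Leap years in 2288–2381: 23 of them.
Feb 29 weekday advances by 5 (mod 7) from one leap year to the next four years later (or differs when a century non-leap intervenes).
Leap-day weekdays: 2288:Wed 2292:Mon 2296:Sat 2304:Mon 2308:Sat 2312:Thu✓ 2316:Tue 2320:Sun 2324:Fri 2328:Wed 2332:Mon 2336:Sat 2340:Thu✓ 2344:Tue 2348:Sun 2352:Fri 2356:Wed 2360:Mon 2364:Sat 2368:Thu✓ 2372:Tue 2376:Sun 2380:Fri
Thursday: 2312, 2340, 2368 → 3.

3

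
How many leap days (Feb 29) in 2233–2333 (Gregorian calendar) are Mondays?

Leap years in 2233–2333: 24 of them.
Feb 29 weekday advances by 5 (mod 7) from one leap year to the next four years later (or differs when a century non-leap intervenes).
Leap-day weekdays: 2236:Mon✓ 2240:Sat 2244:Thu 2248:Tue 2252:Sun 2256:Fri 2260:Wed 2264:Mon✓ 2268:Sat 2272:Thu 2276:Tue 2280:Sun 2284:Fri 2288:Wed 2292:Mon✓ 2296:Sat 2304:Mon✓ 2308:Sat 2312:Thu 2316:Tue 2320:Sun 2324:Fri 2328:Wed 2332:Mon✓
Monday: 2236, 2264, 2292, 2304, 2332 → 5.

5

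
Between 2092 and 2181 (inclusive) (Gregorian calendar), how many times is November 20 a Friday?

14

Track November 20's weekday year by year (advancing +1, or +2 across a Feb 29):
  2092: Thu  2093: Fri (+1) ✓  2094: Sat (+1)  2095: Sun (+1)  2096: Tue (+2)
  2097: Wed (+1)  2098: Thu (+1)  2099: Fri (+1) ✓  2100: Sat (+1)  2101: Sun (+1)
  2102: Mon (+1)  2103: Tue (+1)  2104: Thu (+2)  2105: Fri (+1) ✓  … (62 more years) …
  2168: Sun (+2)  2169: Mon (+1)  2170: Tue (+1)  2171: Wed (+1)  2172: Fri (+2) ✓
  2173: Sat (+1)  2174: Sun (+1)  2175: Mon (+1)  2176: Wed (+2)  2177: Thu (+1)
  2178: Fri (+1) ✓  2179: Sat (+1)  2180: Mon (+2)  2181: Tue (+1)
Friday years: 2093, 2099, 2105, 2111, 2116, 2122, 2133, 2139, 2144, 2150, 2161, 2167, 2172, 2178 — 14 in total.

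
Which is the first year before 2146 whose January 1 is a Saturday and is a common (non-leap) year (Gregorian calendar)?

Jan 1 advances by 2 weekdays after a leap year and by 1 after a common year.
2146: Jan 1 is Saturday.
2145: Friday
2144: Wednesday (leap)
2143: Tuesday
2142: Monday
2141: Sunday
2140: Friday (leap)
2139: Thursday
2138: Wednesday
2137: Tuesday
2136: Sunday (leap)
2135: Saturday
2135 begins on a Saturday and is a common year.

2135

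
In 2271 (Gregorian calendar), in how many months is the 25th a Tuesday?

Check the 25th of each month of 2271: Jan 25: Wed, Feb 25: Sat, Mar 25: Sat, Apr 25: Tue, May 25: Thu, Jun 25: Sun, Jul 25: Tue, Aug 25: Fri, Sep 25: Mon, Oct 25: Wed, Nov 25: Sat, Dec 25: Mon.
Tuesday occurs in April, July — 2 months.

2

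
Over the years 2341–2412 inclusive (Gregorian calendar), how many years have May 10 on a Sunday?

10

Track May 10's weekday year by year (advancing +1, or +2 across a Feb 29):
  2341: Sat  2342: Sun (+1) ✓  2343: Mon (+1)  2344: Wed (+2)  2345: Thu (+1)
  2346: Fri (+1)  2347: Sat (+1)  2348: Mon (+2)  2349: Tue (+1)  2350: Wed (+1)
  2351: Thu (+1)  2352: Sat (+2)  2353: Sun (+1) ✓  2354: Mon (+1)  … (44 more years) …
  2399: Mon (+1)  2400: Wed (+2)  2401: Thu (+1)  2402: Fri (+1)  2403: Sat (+1)
  2404: Mon (+2)  2405: Tue (+1)  2406: Wed (+1)  2407: Thu (+1)  2408: Sat (+2)
  2409: Sun (+1) ✓  2410: Mon (+1)  2411: Tue (+1)  2412: Thu (+2)
Sunday years: 2342, 2353, 2359, 2364, 2370, 2381, 2387, 2392, 2398, 2409 — 10 in total.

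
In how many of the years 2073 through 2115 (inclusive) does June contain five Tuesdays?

12

June has 30 days; it has five Tuesdays when Tuesday falls among the first (month-length − 28) days — i.e. when June 1 is one of Tuesday/Monday.
June 1 by year: 2073:Thu 2074:Fri 2075:Sat 2076:Mon✓ 2077:Tue✓ 2078:Wed 2079:Thu 2080:Sat 2081:Sun 2082:Mon✓ 2083:Tue✓ 2084:Thu 2085:Fri 2086:Sat 2087:Sun …(13 more)… 2101:Wed 2102:Thu 2103:Fri 2104:Sun 2105:Mon✓ 2106:Tue✓ 2107:Wed 2108:Fri 2109:Sat 2110:Sun 2111:Mon✓ 2112:Wed 2113:Thu 2114:Fri 2115:Sat
Years with five Tuesdays: 2076, 2077, 2082, 2083, 2088, 2093, 2094, 2099, 2100, 2105, 2106, 2111 → 12.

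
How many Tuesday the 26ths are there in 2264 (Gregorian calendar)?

3

Check the 26th of each month of 2264: Jan 26: Tue, Feb 26: Fri, Mar 26: Sat, Apr 26: Tue, May 26: Thu, Jun 26: Sun, Jul 26: Tue, Aug 26: Fri, Sep 26: Mon, Oct 26: Wed, Nov 26: Sat, Dec 26: Mon.
Tuesday occurs in January, April, July — 3 months.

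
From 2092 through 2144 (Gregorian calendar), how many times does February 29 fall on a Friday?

3

Leap years in 2092–2144: 13 of them.
Feb 29 weekday advances by 5 (mod 7) from one leap year to the next four years later (or differs when a century non-leap intervenes).
Leap-day weekdays: 2092:Fri✓ 2096:Wed 2104:Fri✓ 2108:Wed 2112:Mon 2116:Sat 2120:Thu 2124:Tue 2128:Sun 2132:Fri✓ 2136:Wed 2140:Mon 2144:Sat
Friday: 2092, 2104, 2132 → 3.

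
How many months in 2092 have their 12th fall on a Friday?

Check the 12th of each month of 2092: Jan 12: Sat, Feb 12: Tue, Mar 12: Wed, Apr 12: Sat, May 12: Mon, Jun 12: Thu, Jul 12: Sat, Aug 12: Tue, Sep 12: Fri, Oct 12: Sun, Nov 12: Wed, Dec 12: Fri.
Friday occurs in September, December — 2 months.

2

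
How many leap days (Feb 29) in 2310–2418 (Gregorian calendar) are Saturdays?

Leap years in 2310–2418: 27 of them.
Feb 29 weekday advances by 5 (mod 7) from one leap year to the next four years later (or differs when a century non-leap intervenes).
Leap-day weekdays: 2312:Thu 2316:Tue 2320:Sun 2324:Fri 2328:Wed 2332:Mon 2336:Sat✓ 2340:Thu 2344:Tue 2348:Sun 2352:Fri 2356:Wed 2360:Mon 2364:Sat✓ 2368:Thu 2372:Tue 2376:Sun 2380:Fri 2384:Wed 2388:Mon 2392:Sat✓ 2396:Thu 2400:Tue 2404:Sun 2408:Fri 2412:Wed 2416:Mon
Saturday: 2336, 2364, 2392 → 3.

3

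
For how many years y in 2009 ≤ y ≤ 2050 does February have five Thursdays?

February has 28 days (29 in leap years); it has five Thursdays when Thursday falls among the first (month-length − 28) days — i.e. when February 1 is Thursday in a leap year (never in a common year).
February 1 by year: 2009:Sun 2010:Mon 2011:Tue 2012:Wed 2013:Fri 2014:Sat 2015:Sun 2016:Mon 2017:Wed 2018:Thu 2019:Fri 2020:Sat 2021:Mon 2022:Tue 2023:Wed …(12 more)… 2036:Fri 2037:Sun 2038:Mon 2039:Tue 2040:Wed 2041:Fri 2042:Sat 2043:Sun 2044:Mon 2045:Wed 2046:Thu 2047:Fri 2048:Sat 2049:Mon 2050:Tue
Years with five Thursdays: 2024 → 1.

1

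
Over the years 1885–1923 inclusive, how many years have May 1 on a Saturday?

Track May 1's weekday year by year (advancing +1, or +2 across a Feb 29):
  1885: Fri  1886: Sat (+1) ✓  1887: Sun (+1)  1888: Tue (+2)  1889: Wed (+1)
  1890: Thu (+1)  1891: Fri (+1)  1892: Sun (+2)  1893: Mon (+1)  1894: Tue (+1)
  1895: Wed (+1)  1896: Fri (+2)  1897: Sat (+1) ✓  1898: Sun (+1)  … (11 more years) …
  1910: Sun (+1)  1911: Mon (+1)  1912: Wed (+2)  1913: Thu (+1)  1914: Fri (+1)
  1915: Sat (+1) ✓  1916: Mon (+2)  1917: Tue (+1)  1918: Wed (+1)  1919: Thu (+1)
  1920: Sat (+2) ✓  1921: Sun (+1)  1922: Mon (+1)  1923: Tue (+1)
Saturday years: 1886, 1897, 1909, 1915, 1920 — 5 in total.

5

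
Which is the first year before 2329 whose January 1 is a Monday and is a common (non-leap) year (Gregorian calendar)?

Jan 1 advances by 2 weekdays after a leap year and by 1 after a common year.
2329: Jan 1 is Tuesday.
2328: Sunday (leap)
2327: Saturday
2326: Friday
2325: Thursday
2324: Tuesday (leap)
2323: Monday
2323 begins on a Monday and is a common year.

2323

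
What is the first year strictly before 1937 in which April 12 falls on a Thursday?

1934

From one year to the next, a fixed date's weekday advances by 1, or by 2 when a Feb 29 lies between the two dates.
1937: April 12 is Monday.
1936: Sunday (−1)
1935: Friday (−2)
1934: Thursday (−1)
April 12 falls on a Thursday in 1934.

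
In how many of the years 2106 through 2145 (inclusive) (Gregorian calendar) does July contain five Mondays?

July has 31 days; it has five Mondays when Monday falls among the first (month-length − 28) days — i.e. when July 1 is one of Monday/Sunday/Saturday.
July 1 by year: 2106:Thu 2107:Fri 2108:Sun✓ 2109:Mon✓ 2110:Tue 2111:Wed 2112:Fri 2113:Sat✓ 2114:Sun✓ 2115:Mon✓ 2116:Wed 2117:Thu 2118:Fri 2119:Sat✓ 2120:Mon✓ …(10 more)… 2131:Sun✓ 2132:Tue 2133:Wed 2134:Thu 2135:Fri 2136:Sun✓ 2137:Mon✓ 2138:Tue 2139:Wed 2140:Fri 2141:Sat✓ 2142:Sun✓ 2143:Mon✓ 2144:Wed 2145:Thu
Years with five Mondays: 2108, 2109, 2113, 2114, 2115, 2119, 2120, 2124, 2125, 2126, 2130, 2131, 2136, 2137, 2141, 2142, 2143 → 17.

17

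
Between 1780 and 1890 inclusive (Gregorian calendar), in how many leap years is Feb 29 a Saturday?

3

Leap years in 1780–1890: 27 of them.
Feb 29 weekday advances by 5 (mod 7) from one leap year to the next four years later (or differs when a century non-leap intervenes).
Leap-day weekdays: 1780:Tue 1784:Sun 1788:Fri 1792:Wed 1796:Mon 1804:Wed 1808:Mon 1812:Sat✓ 1816:Thu 1820:Tue 1824:Sun 1828:Fri 1832:Wed 1836:Mon 1840:Sat✓ 1844:Thu 1848:Tue 1852:Sun 1856:Fri 1860:Wed 1864:Mon 1868:Sat✓ 1872:Thu 1876:Tue 1880:Sun 1884:Fri 1888:Wed
Saturday: 1812, 1840, 1868 → 3.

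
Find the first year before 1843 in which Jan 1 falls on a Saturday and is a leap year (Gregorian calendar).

1820

Jan 1 advances by 2 weekdays after a leap year and by 1 after a common year.
1843: Jan 1 is Sunday.
1842: Saturday
1841: Friday
1840: Wednesday (leap)
1839: Tuesday
1838: Monday
1837: Sunday
1836: Friday (leap)
1835: Thursday
1834: Wednesday
1833: Tuesday
1832: Sunday (leap)
1831: Saturday
1830: Friday
1829: Thursday
1828: Tuesday (leap)
1827: Monday
1826: Sunday
1825: Saturday
1824: Thursday (leap)
1823: Wednesday
1822: Tuesday
1821: Monday
1820: Saturday (leap)
1820 begins on a Saturday and is a leap year.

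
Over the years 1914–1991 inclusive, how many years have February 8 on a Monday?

11

Track February 8's weekday year by year (advancing +1, or +2 across a Feb 29):
  1914: Sun  1915: Mon (+1) ✓  1916: Tue (+1)  1917: Thu (+2)  1918: Fri (+1)
  1919: Sat (+1)  1920: Sun (+1)  1921: Tue (+2)  1922: Wed (+1)  1923: Thu (+1)
  1924: Fri (+1)  1925: Sun (+2)  1926: Mon (+1) ✓  1927: Tue (+1)  … (50 more years) …
  1978: Wed (+1)  1979: Thu (+1)  1980: Fri (+1)  1981: Sun (+2)  1982: Mon (+1) ✓
  1983: Tue (+1)  1984: Wed (+1)  1985: Fri (+2)  1986: Sat (+1)  1987: Sun (+1)
  1988: Mon (+1) ✓  1989: Wed (+2)  1990: Thu (+1)  1991: Fri (+1)
Monday years: 1915, 1926, 1932, 1937, 1943, 1954, 1960, 1965, 1971, 1982, 1988 — 11 in total.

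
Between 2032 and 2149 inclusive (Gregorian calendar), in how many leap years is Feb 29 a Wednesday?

Leap years in 2032–2149: 29 of them.
Feb 29 weekday advances by 5 (mod 7) from one leap year to the next four years later (or differs when a century non-leap intervenes).
Leap-day weekdays: 2032:Sun 2036:Fri 2040:Wed✓ 2044:Mon 2048:Sat 2052:Thu 2056:Tue 2060:Sun 2064:Fri 2068:Wed✓ 2072:Mon 2076:Sat 2080:Thu …(3 more)… 2096:Wed✓ 2104:Fri 2108:Wed✓ 2112:Mon 2116:Sat 2120:Thu 2124:Tue 2128:Sun 2132:Fri 2136:Wed✓ 2140:Mon 2144:Sat 2148:Thu
Wednesday: 2040, 2068, 2096, 2108, 2136 → 5.

5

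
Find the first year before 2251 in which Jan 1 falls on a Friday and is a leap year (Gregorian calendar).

2236

Jan 1 advances by 2 weekdays after a leap year and by 1 after a common year.
2251: Jan 1 is Wednesday.
2250: Tuesday
2249: Monday
2248: Saturday (leap)
2247: Friday
2246: Thursday
2245: Wednesday
2244: Monday (leap)
2243: Sunday
2242: Saturday
2241: Friday
2240: Wednesday (leap)
2239: Tuesday
2238: Monday
2237: Sunday
2236: Friday (leap)
2236 begins on a Friday and is a leap year.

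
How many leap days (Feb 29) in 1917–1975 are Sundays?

2

Leap years in 1917–1975: 14 of them.
Feb 29 weekday advances by 5 (mod 7) from one leap year to the next four years later (or differs when a century non-leap intervenes).
Leap-day weekdays: 1920:Sun✓ 1924:Fri 1928:Wed 1932:Mon 1936:Sat 1940:Thu 1944:Tue 1948:Sun✓ 1952:Fri 1956:Wed 1960:Mon 1964:Sat 1968:Thu 1972:Tue
Sunday: 1920, 1948 → 2.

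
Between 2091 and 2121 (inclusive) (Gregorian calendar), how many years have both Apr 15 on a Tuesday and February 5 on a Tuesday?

2

Check each year's weekday for Apr 15 and February 5:
  2091: Sun/Mon  2092: Tue/Tue ✓  2093: Wed/Thu  2094: Thu/Fri  2095: Fri/Sat  2096: Sun/Sun  2097: Mon/Tue  2098: Tue/Wed  2099: Wed/Thu  2100: Thu/Fri  2101: Fri/Sat  2102: Sat/Sun  2103: Sun/Mon  2104: Tue/Tue ✓  …(3 more)…  2108: Sun/Sun  2109: Mon/Tue  2110: Tue/Wed  2111: Wed/Thu  2112: Fri/Fri  2113: Sat/Sun  2114: Sun/Mon  2115: Mon/Tue  2116: Wed/Wed  2117: Thu/Fri  2118: Fri/Sat  2119: Sat/Sun  2120: Mon/Mon  2121: Tue/Wed
Both conditions hold in: 2092, 2104 — 2.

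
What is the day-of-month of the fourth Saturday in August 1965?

28

August 1, 1965 is a Sunday, so the first Saturday is the 7th.
The fourth Saturday is 7 + 21 = 28.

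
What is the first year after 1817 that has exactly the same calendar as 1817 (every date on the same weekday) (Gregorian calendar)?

Two years share a calendar iff Jan 1 falls on the same weekday and both are leap or both are common. 1817: Jan 1 is Wednesday, common year.
1818: Jan 1 Thursday, common
1819: Jan 1 Friday, common
1820: Jan 1 Saturday, leap
1821: Jan 1 Monday, common
1822: Jan 1 Tuesday, common
1823: Jan 1 Wednesday, common
1823 matches on both conditions.

1823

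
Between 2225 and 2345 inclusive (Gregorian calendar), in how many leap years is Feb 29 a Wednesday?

4

Leap years in 2225–2345: 29 of them.
Feb 29 weekday advances by 5 (mod 7) from one leap year to the next four years later (or differs when a century non-leap intervenes).
Leap-day weekdays: 2228:Fri 2232:Wed✓ 2236:Mon 2240:Sat 2244:Thu 2248:Tue 2252:Sun 2256:Fri 2260:Wed✓ 2264:Mon 2268:Sat 2272:Thu 2276:Tue …(3 more)… 2292:Mon 2296:Sat 2304:Mon 2308:Sat 2312:Thu 2316:Tue 2320:Sun 2324:Fri 2328:Wed✓ 2332:Mon 2336:Sat 2340:Thu 2344:Tue
Wednesday: 2232, 2260, 2288, 2328 → 4.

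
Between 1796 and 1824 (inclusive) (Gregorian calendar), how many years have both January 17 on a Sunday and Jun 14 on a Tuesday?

Check each year's weekday for January 17 and Jun 14:
  1796: Sun/Tue ✓  1797: Tue/Wed  1798: Wed/Thu  1799: Thu/Fri  1800: Fri/Sat  1801: Sat/Sun  1802: Sun/Mon  1803: Mon/Tue  1804: Tue/Thu  1805: Thu/Fri  1806: Fri/Sat  1807: Sat/Sun  1808: Sun/Tue ✓  1809: Tue/Wed  1810: Wed/Thu  1811: Thu/Fri  1812: Fri/Sun  1813: Sun/Mon  1814: Mon/Tue  1815: Tue/Wed  1816: Wed/Fri  1817: Fri/Sat  1818: Sat/Sun  1819: Sun/Mon  1820: Mon/Wed  1821: Wed/Thu  1822: Thu/Fri  1823: Fri/Sat  1824: Sat/Mon
Both conditions hold in: 1796, 1808 — 2.

2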